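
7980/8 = 1995/2 = 997.50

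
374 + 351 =725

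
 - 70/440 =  - 7/44 = -0.16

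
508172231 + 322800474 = 830972705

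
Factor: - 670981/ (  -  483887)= 719^( - 1 ) * 997^1 = 997/719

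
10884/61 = 10884/61 = 178.43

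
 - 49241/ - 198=49241/198 = 248.69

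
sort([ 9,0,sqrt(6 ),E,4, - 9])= [ - 9,  0,sqrt( 6 ),E,  4,9 ] 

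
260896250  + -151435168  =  109461082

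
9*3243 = 29187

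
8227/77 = 8227/77 = 106.84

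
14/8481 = 14/8481 = 0.00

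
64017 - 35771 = 28246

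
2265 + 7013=9278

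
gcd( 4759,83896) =1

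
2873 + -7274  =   - 4401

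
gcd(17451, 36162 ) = 63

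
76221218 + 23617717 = 99838935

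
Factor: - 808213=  - 7^1*115459^1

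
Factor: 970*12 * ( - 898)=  - 10452720=   - 2^4*3^1 * 5^1 * 97^1 * 449^1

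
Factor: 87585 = 3^1 * 5^1*5839^1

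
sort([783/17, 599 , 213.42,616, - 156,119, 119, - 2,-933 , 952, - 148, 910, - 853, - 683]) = [-933, - 853, - 683, - 156, - 148 , - 2, 783/17, 119,119, 213.42,  599, 616,  910,952 ]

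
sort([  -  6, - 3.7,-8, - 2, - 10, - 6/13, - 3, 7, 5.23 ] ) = [ - 10, - 8, - 6,-3.7, - 3, - 2, - 6/13, 5.23, 7 ] 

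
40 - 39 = 1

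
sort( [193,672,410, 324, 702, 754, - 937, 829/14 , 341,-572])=[ - 937,-572,  829/14,193,  324, 341 , 410, 672, 702, 754 ]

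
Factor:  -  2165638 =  - 2^1*373^1*2903^1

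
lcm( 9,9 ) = 9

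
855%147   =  120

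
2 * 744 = 1488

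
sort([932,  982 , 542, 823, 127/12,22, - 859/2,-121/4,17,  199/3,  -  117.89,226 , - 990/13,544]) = [-859/2,  -  117.89,-990/13, - 121/4,127/12,17,  22,  199/3,  226,  542, 544, 823,932,982] 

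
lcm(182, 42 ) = 546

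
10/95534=5/47767 = 0.00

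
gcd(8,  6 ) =2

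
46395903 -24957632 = 21438271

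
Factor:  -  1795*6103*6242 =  - 68380392170 = - 2^1*5^1*17^1*359^2 * 3121^1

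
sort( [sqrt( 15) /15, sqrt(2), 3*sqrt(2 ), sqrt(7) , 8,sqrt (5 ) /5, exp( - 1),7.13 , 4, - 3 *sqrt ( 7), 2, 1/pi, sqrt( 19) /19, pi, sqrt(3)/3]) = [ - 3*sqrt(7 ),  sqrt(19 )/19,sqrt( 15) /15,1/pi, exp( - 1), sqrt ( 5)/5, sqrt(3) /3, sqrt( 2 ), 2, sqrt( 7 ),  pi, 4,3*sqrt(2) , 7.13, 8] 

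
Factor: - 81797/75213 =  - 3^(-2 )*61^( - 1)*137^( - 1 )*157^1 * 521^1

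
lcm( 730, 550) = 40150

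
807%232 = 111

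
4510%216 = 190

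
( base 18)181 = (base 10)469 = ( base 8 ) 725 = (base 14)257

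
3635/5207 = 3635/5207 = 0.70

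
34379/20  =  34379/20=   1718.95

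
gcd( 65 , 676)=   13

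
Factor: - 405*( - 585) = 3^6*5^2 * 13^1  =  236925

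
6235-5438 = 797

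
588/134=4 + 26/67 =4.39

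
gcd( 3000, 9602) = 2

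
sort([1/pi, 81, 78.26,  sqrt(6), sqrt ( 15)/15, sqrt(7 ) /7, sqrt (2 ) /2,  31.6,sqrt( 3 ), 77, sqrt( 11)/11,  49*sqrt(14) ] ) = [ sqrt( 15)/15, sqrt( 11) /11, 1/pi, sqrt(7) /7, sqrt( 2)/2, sqrt(3 ), sqrt( 6), 31.6, 77 , 78.26,81, 49*sqrt (14) ] 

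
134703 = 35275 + 99428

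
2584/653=2584/653 = 3.96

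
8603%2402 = 1397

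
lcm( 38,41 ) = 1558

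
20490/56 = 10245/28 = 365.89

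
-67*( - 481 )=32227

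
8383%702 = 661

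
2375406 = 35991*66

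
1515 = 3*505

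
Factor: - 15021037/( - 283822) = 2^ (-1)*7^(-1)*11^( - 1 )*19^( - 1)*97^( - 1 ) *15021037^1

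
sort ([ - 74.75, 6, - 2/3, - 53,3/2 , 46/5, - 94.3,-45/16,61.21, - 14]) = [ - 94.3, - 74.75, - 53  , - 14,-45/16, - 2/3,3/2, 6, 46/5, 61.21 ]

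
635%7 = 5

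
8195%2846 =2503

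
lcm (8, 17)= 136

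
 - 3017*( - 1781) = 5373277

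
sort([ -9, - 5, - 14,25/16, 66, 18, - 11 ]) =[ - 14, - 11,-9, - 5,25/16,18, 66 ]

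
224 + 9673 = 9897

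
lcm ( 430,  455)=39130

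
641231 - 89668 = 551563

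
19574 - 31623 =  - 12049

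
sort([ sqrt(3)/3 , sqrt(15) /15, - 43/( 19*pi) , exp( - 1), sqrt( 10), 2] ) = [ - 43/(19 * pi), sqrt( 15 ) /15, exp( - 1),sqrt(3)/3, 2,sqrt(10) ]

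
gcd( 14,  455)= 7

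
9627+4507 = 14134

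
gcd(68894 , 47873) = 49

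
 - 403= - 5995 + 5592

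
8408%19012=8408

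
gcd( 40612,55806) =142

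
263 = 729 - 466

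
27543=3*9181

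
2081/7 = 2081/7= 297.29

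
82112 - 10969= 71143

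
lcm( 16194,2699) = 16194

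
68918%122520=68918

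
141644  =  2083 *68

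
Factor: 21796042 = 2^1*23^1* 131^1*3617^1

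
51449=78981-27532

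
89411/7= 12773 =12773.00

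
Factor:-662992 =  - 2^4*11^1*3767^1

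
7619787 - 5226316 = 2393471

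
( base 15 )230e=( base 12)437b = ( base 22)f83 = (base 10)7439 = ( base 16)1d0f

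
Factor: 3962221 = 73^1 * 54277^1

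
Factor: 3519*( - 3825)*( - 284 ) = 3822689700 = 2^2*3^4*5^2*17^2*23^1*71^1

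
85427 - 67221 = 18206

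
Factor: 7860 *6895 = 2^2*3^1  *  5^2 * 7^1*131^1 * 197^1 = 54194700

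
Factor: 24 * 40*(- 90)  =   - 2^7 * 3^3*5^2  =  - 86400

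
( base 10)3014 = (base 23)5G1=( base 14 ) 1154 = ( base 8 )5706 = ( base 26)4BO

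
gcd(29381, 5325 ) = 1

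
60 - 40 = 20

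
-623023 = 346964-969987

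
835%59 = 9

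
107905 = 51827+56078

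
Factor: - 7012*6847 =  - 48011164 = - 2^2*41^1*167^1*1753^1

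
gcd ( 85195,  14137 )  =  1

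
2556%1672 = 884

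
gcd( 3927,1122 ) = 561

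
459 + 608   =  1067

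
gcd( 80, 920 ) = 40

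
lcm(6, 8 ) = 24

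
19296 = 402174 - 382878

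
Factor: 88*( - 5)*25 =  - 2^3*5^3*11^1  =  -  11000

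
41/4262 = 41/4262 = 0.01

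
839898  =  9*93322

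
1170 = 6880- 5710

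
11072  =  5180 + 5892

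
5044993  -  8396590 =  - 3351597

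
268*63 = 16884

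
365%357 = 8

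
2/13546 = 1/6773=0.00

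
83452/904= 92 + 71/226 = 92.31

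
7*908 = 6356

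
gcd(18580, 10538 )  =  2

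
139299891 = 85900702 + 53399189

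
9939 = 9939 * 1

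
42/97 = 42/97 =0.43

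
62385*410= 25577850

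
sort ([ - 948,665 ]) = [  -  948, 665]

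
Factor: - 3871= -7^2*79^1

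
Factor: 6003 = 3^2*23^1*29^1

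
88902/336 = 14817/56 = 264.59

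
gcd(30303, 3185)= 91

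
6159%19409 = 6159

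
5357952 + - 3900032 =1457920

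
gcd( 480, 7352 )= 8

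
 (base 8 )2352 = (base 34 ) 130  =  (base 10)1258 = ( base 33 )154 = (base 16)4EA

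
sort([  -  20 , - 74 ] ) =[- 74, - 20 ]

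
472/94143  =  472/94143 = 0.01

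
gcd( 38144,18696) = 8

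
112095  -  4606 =107489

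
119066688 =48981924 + 70084764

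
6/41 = 6/41 = 0.15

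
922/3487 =922/3487= 0.26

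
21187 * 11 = 233057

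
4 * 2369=9476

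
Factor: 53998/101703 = 2^1*3^ ( - 1 )*7^1*19^1*167^(-1 ) = 266/501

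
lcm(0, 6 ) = 0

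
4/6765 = 4/6765 = 0.00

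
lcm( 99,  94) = 9306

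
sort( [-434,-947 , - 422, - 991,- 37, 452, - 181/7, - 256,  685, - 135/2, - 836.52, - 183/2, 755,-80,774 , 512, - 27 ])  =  [ - 991, - 947, - 836.52, - 434, -422, - 256,- 183/2, - 80, - 135/2, - 37 ,- 27,-181/7,452, 512,685, 755, 774 ] 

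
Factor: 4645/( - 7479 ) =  - 3^(- 3)*5^1*277^( - 1) * 929^1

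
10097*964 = 9733508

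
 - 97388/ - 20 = 24347/5 =4869.40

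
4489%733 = 91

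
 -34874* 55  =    -  1918070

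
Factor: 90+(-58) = 32 = 2^5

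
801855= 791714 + 10141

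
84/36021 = 28/12007 =0.00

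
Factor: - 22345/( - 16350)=2^( - 1 )*3^( - 1 )*5^( - 1)*41^1 = 41/30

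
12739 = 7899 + 4840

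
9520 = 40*238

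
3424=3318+106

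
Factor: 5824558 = 2^1*  317^1*9187^1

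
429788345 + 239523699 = 669312044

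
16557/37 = 447 +18/37 = 447.49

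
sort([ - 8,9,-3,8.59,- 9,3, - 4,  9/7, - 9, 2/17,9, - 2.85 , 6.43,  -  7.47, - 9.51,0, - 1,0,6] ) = [ - 9.51, - 9, - 9, - 8, - 7.47, - 4 , - 3 ,-2.85,  -  1 , 0,0,  2/17,  9/7, 3,6, 6.43,  8.59,9, 9]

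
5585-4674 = 911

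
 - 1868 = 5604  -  7472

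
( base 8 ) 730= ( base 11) 39a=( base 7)1243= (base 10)472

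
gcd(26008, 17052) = 4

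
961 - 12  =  949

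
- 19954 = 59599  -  79553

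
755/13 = 755/13 = 58.08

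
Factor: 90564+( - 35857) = 227^1*241^1=54707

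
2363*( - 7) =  - 16541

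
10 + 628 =638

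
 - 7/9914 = -7/9914 = -  0.00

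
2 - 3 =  - 1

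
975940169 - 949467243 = 26472926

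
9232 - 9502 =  - 270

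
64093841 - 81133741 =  - 17039900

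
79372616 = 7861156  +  71511460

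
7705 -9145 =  - 1440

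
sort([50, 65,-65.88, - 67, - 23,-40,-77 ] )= [ - 77, - 67, - 65.88, - 40, - 23, 50,65] 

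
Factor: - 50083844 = -2^2  *421^1*29741^1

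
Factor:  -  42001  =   - 97^1*433^1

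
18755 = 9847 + 8908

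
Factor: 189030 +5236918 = 5425948 = 2^2*11^1*127^1  *971^1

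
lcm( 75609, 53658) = 1663398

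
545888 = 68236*8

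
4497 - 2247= 2250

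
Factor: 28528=2^4*1783^1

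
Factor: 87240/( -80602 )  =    -  43620/40301 = - 2^2*3^1 * 5^1* 191^(  -  1)* 211^(- 1)*727^1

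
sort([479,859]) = [ 479 , 859 ] 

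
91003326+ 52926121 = 143929447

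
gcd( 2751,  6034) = 7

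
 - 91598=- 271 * 338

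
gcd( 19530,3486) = 42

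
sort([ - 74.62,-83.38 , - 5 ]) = [  -  83.38,  -  74.62, -5]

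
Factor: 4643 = 4643^1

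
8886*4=35544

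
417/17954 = 417/17954 = 0.02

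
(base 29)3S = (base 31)3M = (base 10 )115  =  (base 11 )A5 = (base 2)1110011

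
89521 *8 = 716168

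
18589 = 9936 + 8653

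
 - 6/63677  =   - 1+63671/63677  =  - 0.00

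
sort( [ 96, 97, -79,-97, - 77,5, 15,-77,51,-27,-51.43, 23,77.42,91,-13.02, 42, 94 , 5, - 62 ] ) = [-97,  -  79, -77,- 77,- 62, - 51.43,-27, - 13.02,5, 5,15,23 , 42,51, 77.42,91, 94,96, 97]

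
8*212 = 1696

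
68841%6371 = 5131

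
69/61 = 69/61 = 1.13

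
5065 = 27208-22143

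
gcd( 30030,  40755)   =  2145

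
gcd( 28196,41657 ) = 7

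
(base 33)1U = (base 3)2100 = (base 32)1V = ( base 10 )63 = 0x3f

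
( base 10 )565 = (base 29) je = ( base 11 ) 474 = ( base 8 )1065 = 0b1000110101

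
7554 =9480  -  1926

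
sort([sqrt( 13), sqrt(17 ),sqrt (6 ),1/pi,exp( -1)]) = [ 1/pi, exp ( - 1),  sqrt( 6),sqrt( 13 ),sqrt (17 )]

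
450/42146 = 225/21073 = 0.01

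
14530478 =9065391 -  - 5465087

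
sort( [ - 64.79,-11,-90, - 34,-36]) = [-90,  -  64.79, - 36, - 34, - 11] 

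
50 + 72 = 122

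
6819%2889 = 1041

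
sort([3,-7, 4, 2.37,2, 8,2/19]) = [ - 7, 2/19,2,2.37, 3 , 4, 8]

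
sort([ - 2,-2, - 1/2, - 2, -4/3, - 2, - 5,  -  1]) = [ -5 , - 2,-2, - 2 , - 2, - 4/3, - 1, - 1/2]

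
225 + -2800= - 2575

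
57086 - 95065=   -  37979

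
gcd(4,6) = 2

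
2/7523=2/7523 = 0.00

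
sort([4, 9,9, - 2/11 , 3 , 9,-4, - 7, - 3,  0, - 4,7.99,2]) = [ - 7,  -  4, - 4 , - 3,  -  2/11, 0 , 2,3, 4,  7.99,  9,9,9 ]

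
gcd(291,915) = 3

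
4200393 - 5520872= - 1320479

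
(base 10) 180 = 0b10110100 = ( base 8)264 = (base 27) 6i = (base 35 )55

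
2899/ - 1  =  -2899/1 = - 2899.00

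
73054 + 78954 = 152008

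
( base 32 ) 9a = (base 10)298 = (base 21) E4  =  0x12a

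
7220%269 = 226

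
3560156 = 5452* 653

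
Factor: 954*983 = 937782 = 2^1*3^2*53^1*983^1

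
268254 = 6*44709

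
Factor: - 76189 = -61^1*1249^1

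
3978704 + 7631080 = 11609784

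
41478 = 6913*6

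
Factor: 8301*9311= 77290611= 3^1 * 2767^1*9311^1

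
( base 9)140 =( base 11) a7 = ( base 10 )117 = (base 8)165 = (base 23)52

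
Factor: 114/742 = 57/371 = 3^1*7^( - 1)*19^1* 53^ ( - 1 )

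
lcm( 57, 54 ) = 1026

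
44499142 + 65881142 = 110380284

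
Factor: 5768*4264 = 24594752  =  2^6*7^1 * 13^1 * 41^1 * 103^1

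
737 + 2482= 3219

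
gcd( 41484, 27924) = 12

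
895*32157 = 28780515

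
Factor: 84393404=2^2*83^1*254197^1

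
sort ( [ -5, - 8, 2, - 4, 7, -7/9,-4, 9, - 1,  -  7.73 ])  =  [ - 8, -7.73,-5, - 4, -4, - 1,-7/9,2, 7, 9 ]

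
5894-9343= - 3449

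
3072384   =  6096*504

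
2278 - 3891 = -1613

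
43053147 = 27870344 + 15182803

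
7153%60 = 13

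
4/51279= 4/51279=0.00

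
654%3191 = 654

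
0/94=0 = 0.00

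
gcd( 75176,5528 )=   8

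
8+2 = 10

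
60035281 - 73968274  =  - 13932993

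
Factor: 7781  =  31^1 * 251^1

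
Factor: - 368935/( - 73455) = 3^( - 1)*  7^1 * 59^(  -  1)*127^1 = 889/177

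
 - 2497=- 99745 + 97248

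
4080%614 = 396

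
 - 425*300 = -127500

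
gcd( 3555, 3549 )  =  3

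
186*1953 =363258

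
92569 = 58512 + 34057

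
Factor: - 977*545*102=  - 54311430 = - 2^1*3^1* 5^1*17^1 * 109^1 * 977^1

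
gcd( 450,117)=9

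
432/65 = 6 + 42/65= 6.65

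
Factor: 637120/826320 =724/939 = 2^2*3^( - 1 )*181^1*313^( - 1 ) 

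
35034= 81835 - 46801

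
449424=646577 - 197153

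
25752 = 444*58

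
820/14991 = 820/14991 = 0.05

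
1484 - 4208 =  - 2724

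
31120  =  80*389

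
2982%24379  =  2982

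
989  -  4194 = - 3205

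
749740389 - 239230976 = 510509413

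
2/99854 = 1/49927 = 0.00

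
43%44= 43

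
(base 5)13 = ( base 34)8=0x8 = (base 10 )8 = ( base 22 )8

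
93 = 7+86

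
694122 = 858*809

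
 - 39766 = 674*(-59)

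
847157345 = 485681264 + 361476081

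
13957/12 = 1163 + 1/12 = 1163.08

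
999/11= 999/11  =  90.82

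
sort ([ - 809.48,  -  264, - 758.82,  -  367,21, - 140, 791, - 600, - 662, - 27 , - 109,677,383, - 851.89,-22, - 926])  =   [ - 926, - 851.89, - 809.48, - 758.82, - 662, - 600, - 367,-264,-140, - 109,-27, - 22, 21,383,677,791] 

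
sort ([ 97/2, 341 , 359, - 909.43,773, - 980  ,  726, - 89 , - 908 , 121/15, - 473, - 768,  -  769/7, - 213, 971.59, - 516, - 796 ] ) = [ - 980, - 909.43, - 908, - 796, - 768, - 516, - 473,- 213,  -  769/7 , - 89,121/15 , 97/2, 341,359, 726, 773,  971.59 ] 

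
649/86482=59/7862= 0.01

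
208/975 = 16/75 = 0.21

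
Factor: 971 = 971^1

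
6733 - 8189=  - 1456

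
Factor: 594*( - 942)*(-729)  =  407910492 = 2^2*3^10*11^1*157^1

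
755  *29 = 21895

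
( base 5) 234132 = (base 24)f13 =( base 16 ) 21DB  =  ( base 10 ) 8667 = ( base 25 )DLH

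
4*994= 3976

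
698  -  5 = 693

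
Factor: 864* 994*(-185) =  - 2^6 * 3^3* 5^1*7^1  *37^1*71^1 = - 158880960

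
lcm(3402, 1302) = 105462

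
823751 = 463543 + 360208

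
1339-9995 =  - 8656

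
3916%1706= 504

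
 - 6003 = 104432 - 110435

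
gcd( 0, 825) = 825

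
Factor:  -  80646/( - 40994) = 40323/20497 = 3^1  *103^( - 1 )*199^( -1 )*13441^1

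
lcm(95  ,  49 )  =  4655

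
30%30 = 0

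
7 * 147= 1029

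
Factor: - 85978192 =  -2^4*19^1*151^1*1873^1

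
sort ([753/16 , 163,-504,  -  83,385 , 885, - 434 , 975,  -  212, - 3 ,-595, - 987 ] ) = [-987, - 595, - 504,-434, - 212,  -  83,-3, 753/16, 163,385, 885, 975] 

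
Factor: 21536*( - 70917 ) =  - 1527268512 = - 2^5*3^1 * 7^1 * 11^1 * 307^1 * 673^1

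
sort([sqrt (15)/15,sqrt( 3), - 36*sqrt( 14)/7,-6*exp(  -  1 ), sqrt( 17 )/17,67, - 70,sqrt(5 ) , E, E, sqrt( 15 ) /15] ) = [ -70,-36*sqrt( 14 ) /7, - 6*exp (-1 ) , sqrt( 17)/17, sqrt( 15)/15,  sqrt( 15 ) /15,  sqrt( 3 ),  sqrt( 5 ),  E,E,67 ]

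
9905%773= 629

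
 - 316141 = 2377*(  -  133)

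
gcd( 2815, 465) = 5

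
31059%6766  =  3995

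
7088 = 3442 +3646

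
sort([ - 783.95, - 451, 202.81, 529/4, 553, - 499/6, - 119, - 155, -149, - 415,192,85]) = [ - 783.95, - 451, - 415, -155, - 149,-119, - 499/6,85, 529/4,192, 202.81,553 ] 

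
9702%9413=289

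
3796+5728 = 9524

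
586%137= 38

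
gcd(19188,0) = 19188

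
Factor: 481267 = 113^1*4259^1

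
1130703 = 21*53843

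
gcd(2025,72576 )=81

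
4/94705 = 4/94705 = 0.00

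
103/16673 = 103/16673 =0.01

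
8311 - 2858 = 5453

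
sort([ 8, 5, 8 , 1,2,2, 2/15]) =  [ 2/15,  1, 2,2,5,  8,8]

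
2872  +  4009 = 6881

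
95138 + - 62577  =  32561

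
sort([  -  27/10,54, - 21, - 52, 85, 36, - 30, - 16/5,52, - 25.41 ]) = [  -  52,-30,-25.41,  -  21, - 16/5, - 27/10,  36,52, 54, 85]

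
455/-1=-455/1 = - 455.00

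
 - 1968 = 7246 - 9214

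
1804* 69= 124476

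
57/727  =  57/727 = 0.08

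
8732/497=8732/497 = 17.57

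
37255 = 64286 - 27031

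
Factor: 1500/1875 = 2^2*5^( - 1 ) = 4/5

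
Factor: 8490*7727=2^1*3^1*5^1 * 283^1*7727^1 = 65602230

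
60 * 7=420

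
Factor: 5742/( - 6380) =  - 2^(  -  1)*3^2*5^( - 1) = - 9/10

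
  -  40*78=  - 3120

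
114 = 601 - 487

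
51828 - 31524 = 20304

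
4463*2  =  8926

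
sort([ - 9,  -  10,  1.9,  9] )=[  -  10, - 9,  1.9,  9 ]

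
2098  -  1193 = 905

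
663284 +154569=817853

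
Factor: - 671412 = - 2^2*3^1*7^1 *7993^1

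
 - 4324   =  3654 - 7978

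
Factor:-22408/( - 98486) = 2^2*23^(-1 ) * 2141^ ( - 1)*2801^1 = 11204/49243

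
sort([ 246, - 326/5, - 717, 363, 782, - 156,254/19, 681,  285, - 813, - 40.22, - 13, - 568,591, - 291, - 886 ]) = [-886,- 813, - 717, - 568, - 291,-156, - 326/5,-40.22, - 13, 254/19,246 , 285,363, 591, 681,782] 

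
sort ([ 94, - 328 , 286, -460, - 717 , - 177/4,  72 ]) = [-717 , - 460, - 328, - 177/4 , 72,94,286]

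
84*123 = 10332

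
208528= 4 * 52132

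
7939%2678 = 2583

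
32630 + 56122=88752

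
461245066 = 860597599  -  399352533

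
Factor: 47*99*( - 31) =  - 3^2*11^1*31^1*47^1 = - 144243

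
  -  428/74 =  - 6  +  8/37= - 5.78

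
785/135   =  157/27 = 5.81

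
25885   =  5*5177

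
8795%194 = 65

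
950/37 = 25+25/37 = 25.68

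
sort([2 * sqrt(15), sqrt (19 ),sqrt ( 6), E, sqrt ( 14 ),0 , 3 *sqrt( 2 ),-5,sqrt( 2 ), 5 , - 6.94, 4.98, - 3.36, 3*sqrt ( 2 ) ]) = [ - 6.94, - 5, - 3.36, 0, sqrt( 2), sqrt( 6 ) , E , sqrt( 14), 3*sqrt (2),3*sqrt( 2 ), sqrt(  19 ) , 4.98,  5,2*sqrt(15)]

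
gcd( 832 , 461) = 1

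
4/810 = 2/405 =0.00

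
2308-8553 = - 6245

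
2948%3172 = 2948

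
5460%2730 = 0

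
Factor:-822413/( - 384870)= 2^( - 1) * 3^(  -  1) * 5^(  -  1 )*  277^1*2969^1*12829^(-1)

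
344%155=34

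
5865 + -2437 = 3428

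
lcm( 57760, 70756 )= 2830240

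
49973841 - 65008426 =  - 15034585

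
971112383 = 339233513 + 631878870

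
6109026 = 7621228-1512202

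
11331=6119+5212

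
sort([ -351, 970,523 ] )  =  [ - 351,523,970] 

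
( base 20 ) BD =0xe9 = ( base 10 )233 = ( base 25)98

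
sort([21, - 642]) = [ - 642,21]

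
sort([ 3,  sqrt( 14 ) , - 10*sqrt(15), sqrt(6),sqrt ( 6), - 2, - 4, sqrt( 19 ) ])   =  [ - 10*sqrt( 15),-4, - 2, sqrt(6 ),sqrt(6 ),3,sqrt( 14 ),sqrt( 19 ) ]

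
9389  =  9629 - 240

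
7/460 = 7/460 = 0.02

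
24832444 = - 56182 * ( - 442)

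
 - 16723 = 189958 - 206681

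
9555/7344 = 1 + 737/2448 = 1.30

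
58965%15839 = 11448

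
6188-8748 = -2560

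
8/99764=2/24941= 0.00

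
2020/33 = 61 + 7/33 = 61.21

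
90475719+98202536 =188678255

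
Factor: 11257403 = 73^1*154211^1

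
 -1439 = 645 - 2084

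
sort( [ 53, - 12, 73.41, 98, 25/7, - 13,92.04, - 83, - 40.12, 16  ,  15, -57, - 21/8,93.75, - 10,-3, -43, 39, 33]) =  [ - 83, - 57, - 43, - 40.12, - 13, -12, - 10, - 3, - 21/8,25/7,15, 16,  33, 39, 53, 73.41,92.04,93.75,98] 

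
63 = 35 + 28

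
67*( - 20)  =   - 1340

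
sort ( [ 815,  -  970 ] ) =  [ - 970, 815 ] 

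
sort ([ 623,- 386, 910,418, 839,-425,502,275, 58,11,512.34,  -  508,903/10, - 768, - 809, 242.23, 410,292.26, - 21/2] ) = [ - 809, - 768,- 508,- 425, - 386,-21/2,11,58,903/10,242.23,275,292.26,410, 418,502,512.34,623,839,910 ]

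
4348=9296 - 4948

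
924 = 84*11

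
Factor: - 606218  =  -2^1*61^1*4969^1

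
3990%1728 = 534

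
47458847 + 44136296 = 91595143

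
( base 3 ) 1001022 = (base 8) 1374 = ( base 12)538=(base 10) 764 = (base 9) 1038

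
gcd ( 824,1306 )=2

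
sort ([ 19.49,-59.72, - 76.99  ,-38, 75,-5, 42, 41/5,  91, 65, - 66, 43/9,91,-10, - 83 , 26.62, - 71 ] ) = [-83,  -  76.99, - 71,-66,-59.72, - 38,-10, - 5, 43/9, 41/5 , 19.49, 26.62, 42, 65,75,91,  91 ] 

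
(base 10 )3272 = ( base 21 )78h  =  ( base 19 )914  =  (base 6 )23052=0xcc8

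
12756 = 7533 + 5223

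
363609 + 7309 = 370918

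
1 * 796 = 796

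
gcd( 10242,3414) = 3414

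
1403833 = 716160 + 687673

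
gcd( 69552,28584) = 72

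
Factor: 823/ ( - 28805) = - 1/35 = - 5^(-1)*7^( - 1) 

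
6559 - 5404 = 1155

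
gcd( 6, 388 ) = 2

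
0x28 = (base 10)40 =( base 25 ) 1f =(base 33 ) 17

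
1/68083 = 1/68083 = 0.00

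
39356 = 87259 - 47903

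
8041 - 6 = 8035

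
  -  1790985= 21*(-85285 ) 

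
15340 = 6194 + 9146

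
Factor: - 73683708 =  -2^2*3^1*7^1*877187^1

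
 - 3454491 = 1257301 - 4711792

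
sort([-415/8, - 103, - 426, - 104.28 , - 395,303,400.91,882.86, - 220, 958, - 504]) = [ - 504,-426, - 395, - 220, - 104.28,-103, - 415/8, 303, 400.91 , 882.86,958]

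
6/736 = 3/368  =  0.01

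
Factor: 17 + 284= 301 = 7^1*43^1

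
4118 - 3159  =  959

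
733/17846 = 733/17846 = 0.04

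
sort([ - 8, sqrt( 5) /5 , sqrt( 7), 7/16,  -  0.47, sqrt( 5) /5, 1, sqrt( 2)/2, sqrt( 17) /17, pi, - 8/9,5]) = [-8  , - 8/9,- 0.47, sqrt( 17 )/17, 7/16, sqrt( 5)/5, sqrt(5 )/5,sqrt( 2 ) /2, 1,sqrt( 7), pi, 5]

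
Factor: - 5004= - 2^2 * 3^2 * 139^1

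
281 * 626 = 175906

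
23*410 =9430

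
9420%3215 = 2990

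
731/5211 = 731/5211 = 0.14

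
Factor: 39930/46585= 2^1*3^1 * 7^( -1 ) = 6/7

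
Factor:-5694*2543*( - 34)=2^2*3^1*13^1 * 17^1*73^1*2543^1 = 492314628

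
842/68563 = 842/68563 = 0.01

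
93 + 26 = 119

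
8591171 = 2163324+6427847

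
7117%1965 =1222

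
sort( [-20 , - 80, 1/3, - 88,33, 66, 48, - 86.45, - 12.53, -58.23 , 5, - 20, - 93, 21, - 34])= [ - 93, - 88, - 86.45, - 80,-58.23, - 34,-20,  -  20, - 12.53, 1/3,5,21, 33, 48,66]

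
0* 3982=0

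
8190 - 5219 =2971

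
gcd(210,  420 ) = 210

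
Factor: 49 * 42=2^1 * 3^1*7^3 = 2058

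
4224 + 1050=5274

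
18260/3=6086 + 2/3 = 6086.67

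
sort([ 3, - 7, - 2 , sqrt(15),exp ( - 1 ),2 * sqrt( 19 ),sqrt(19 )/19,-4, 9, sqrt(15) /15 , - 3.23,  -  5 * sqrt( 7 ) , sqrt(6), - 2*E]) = [-5 * sqrt( 7), - 7,-2*E, - 4, - 3.23, - 2,sqrt(19) /19,sqrt(15 )/15,exp ( - 1),sqrt( 6 ),3,sqrt(15 ),2*sqrt( 19 ), 9 ] 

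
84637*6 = 507822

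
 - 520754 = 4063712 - 4584466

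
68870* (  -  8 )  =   - 550960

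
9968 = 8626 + 1342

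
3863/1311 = 3863/1311 = 2.95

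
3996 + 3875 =7871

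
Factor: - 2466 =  - 2^1*3^2*137^1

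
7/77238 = 1/11034=0.00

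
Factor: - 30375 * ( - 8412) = 2^2*3^6*5^3*701^1 = 255514500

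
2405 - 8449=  - 6044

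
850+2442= 3292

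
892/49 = 18 +10/49 = 18.20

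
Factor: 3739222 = 2^1*101^1*107^1 *173^1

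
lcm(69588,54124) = 487116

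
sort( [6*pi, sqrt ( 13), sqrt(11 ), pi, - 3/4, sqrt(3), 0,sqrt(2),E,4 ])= [  -  3/4,0,sqrt( 2 ),sqrt(3 ), E, pi,sqrt( 11 ), sqrt( 13), 4,6*pi ] 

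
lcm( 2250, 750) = 2250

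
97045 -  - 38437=135482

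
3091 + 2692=5783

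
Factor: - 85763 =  - 139^1 * 617^1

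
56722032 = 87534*648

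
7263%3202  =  859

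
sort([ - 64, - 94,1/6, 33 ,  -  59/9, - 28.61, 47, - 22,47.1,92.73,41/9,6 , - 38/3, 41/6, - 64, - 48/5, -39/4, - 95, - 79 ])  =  [-95, - 94, - 79, - 64, - 64, - 28.61,-22,-38/3 , - 39/4, - 48/5, - 59/9 , 1/6, 41/9,6,  41/6 , 33, 47,47.1,92.73 ] 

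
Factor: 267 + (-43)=2^5*7^1= 224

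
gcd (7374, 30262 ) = 2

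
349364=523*668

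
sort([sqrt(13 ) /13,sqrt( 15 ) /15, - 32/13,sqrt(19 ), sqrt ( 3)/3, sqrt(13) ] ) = [ - 32/13, sqrt( 15)/15,sqrt (13 )/13, sqrt (3 ) /3, sqrt( 13), sqrt(19) ]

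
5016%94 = 34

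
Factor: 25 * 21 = 3^1*5^2*7^1= 525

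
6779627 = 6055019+724608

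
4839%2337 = 165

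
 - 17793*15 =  - 266895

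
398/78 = 5 + 4/39 = 5.10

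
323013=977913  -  654900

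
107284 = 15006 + 92278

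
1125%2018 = 1125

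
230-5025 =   -  4795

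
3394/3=1131 +1/3= 1131.33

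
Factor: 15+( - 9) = 2^1*3^1 = 6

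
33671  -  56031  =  -22360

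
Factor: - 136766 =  - 2^1*7^1 * 9769^1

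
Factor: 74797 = 74797^1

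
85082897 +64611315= 149694212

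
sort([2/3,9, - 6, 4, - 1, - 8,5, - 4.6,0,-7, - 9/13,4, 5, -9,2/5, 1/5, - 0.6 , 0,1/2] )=[ - 9,- 8, - 7, - 6, - 4.6, - 1  , - 9/13, - 0.6,0,0,  1/5,2/5 , 1/2,2/3 , 4, 4, 5,5 , 9]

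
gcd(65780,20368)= 4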